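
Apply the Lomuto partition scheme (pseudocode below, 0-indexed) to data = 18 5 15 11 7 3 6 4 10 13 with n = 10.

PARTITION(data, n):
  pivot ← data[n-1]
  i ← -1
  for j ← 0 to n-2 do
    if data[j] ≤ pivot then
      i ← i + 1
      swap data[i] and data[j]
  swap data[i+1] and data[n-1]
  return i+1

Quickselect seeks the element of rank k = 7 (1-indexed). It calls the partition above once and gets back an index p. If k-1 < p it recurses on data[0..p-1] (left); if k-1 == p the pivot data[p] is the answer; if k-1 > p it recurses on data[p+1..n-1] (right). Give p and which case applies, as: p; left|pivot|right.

7; left

pivot=13, i=-1
j=0: 18>13, skip
j=1: 5≤13, i=0, swap(0,1) ⇒ 5 18 15 11 7 3 6 4 10 13
j=2: 15>13, skip
j=3: 11≤13, i=1, swap(1,3) ⇒ 5 11 15 18 7 3 6 4 10 13
j=4: 7≤13, i=2, swap(2,4) ⇒ 5 11 7 18 15 3 6 4 10 13
j=5: 3≤13, i=3, swap(3,5) ⇒ 5 11 7 3 15 18 6 4 10 13
j=6: 6≤13, i=4, swap(4,6) ⇒ 5 11 7 3 6 18 15 4 10 13
j=7: 4≤13, i=5, swap(5,7) ⇒ 5 11 7 3 6 4 15 18 10 13
j=8: 10≤13, i=6, swap(6,8) ⇒ 5 11 7 3 6 4 10 18 15 13
swap(7,9) ⇒ 5 11 7 3 6 4 10 13 15 18; return 7
p = 7; k-1 = 6 < 7 ⇒ left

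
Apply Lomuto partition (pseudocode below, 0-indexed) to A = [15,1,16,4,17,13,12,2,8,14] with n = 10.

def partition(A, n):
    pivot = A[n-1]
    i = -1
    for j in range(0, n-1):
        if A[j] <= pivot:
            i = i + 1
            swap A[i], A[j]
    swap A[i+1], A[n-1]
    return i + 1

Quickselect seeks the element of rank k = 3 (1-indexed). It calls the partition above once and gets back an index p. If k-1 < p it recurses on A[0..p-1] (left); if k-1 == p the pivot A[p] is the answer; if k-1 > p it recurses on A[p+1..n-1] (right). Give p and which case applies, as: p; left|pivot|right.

6; left

pivot = A[9] = 14; i = -1
j=0: A[0]=15 > 14 → no swap
j=1: A[1]=1 ≤ 14 → i=0, swap A[0],A[1] → [1,15,16,4,17,13,12,2,8,14]
j=2: A[2]=16 > 14 → no swap
j=3: A[3]=4 ≤ 14 → i=1, swap A[1],A[3] → [1,4,16,15,17,13,12,2,8,14]
j=4: A[4]=17 > 14 → no swap
j=5: A[5]=13 ≤ 14 → i=2, swap A[2],A[5] → [1,4,13,15,17,16,12,2,8,14]
j=6: A[6]=12 ≤ 14 → i=3, swap A[3],A[6] → [1,4,13,12,17,16,15,2,8,14]
j=7: A[7]=2 ≤ 14 → i=4, swap A[4],A[7] → [1,4,13,12,2,16,15,17,8,14]
j=8: A[8]=8 ≤ 14 → i=5, swap A[5],A[8] → [1,4,13,12,2,8,15,17,16,14]
final swap A[6],A[9] → [1,4,13,12,2,8,14,17,16,15]; return 6
p = 6; k-1 = 2 < 6 ⇒ left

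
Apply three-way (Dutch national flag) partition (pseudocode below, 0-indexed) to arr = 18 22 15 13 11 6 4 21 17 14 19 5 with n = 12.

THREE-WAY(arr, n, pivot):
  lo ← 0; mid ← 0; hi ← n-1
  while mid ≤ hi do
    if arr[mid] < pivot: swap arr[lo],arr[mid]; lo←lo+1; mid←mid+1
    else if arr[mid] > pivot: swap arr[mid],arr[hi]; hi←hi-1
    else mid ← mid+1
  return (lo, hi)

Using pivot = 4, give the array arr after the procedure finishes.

lo=0 mid=0 hi=11
18>4: swap(0,11), hi=10 ⇒ 5 22 15 13 11 6 4 21 17 14 19 18
5>4: swap(0,10), hi=9 ⇒ 19 22 15 13 11 6 4 21 17 14 5 18
19>4: swap(0,9), hi=8 ⇒ 14 22 15 13 11 6 4 21 17 19 5 18
14>4: swap(0,8), hi=7 ⇒ 17 22 15 13 11 6 4 21 14 19 5 18
17>4: swap(0,7), hi=6 ⇒ 21 22 15 13 11 6 4 17 14 19 5 18
21>4: swap(0,6), hi=5 ⇒ 4 22 15 13 11 6 21 17 14 19 5 18
4=4: mid=1
22>4: swap(1,5), hi=4 ⇒ 4 6 15 13 11 22 21 17 14 19 5 18
6>4: swap(1,4), hi=3 ⇒ 4 11 15 13 6 22 21 17 14 19 5 18
11>4: swap(1,3), hi=2 ⇒ 4 13 15 11 6 22 21 17 14 19 5 18
13>4: swap(1,2), hi=1 ⇒ 4 15 13 11 6 22 21 17 14 19 5 18
15>4: swap(1,1), hi=0 ⇒ 4 15 13 11 6 22 21 17 14 19 5 18
done. lo=0 hi=0; arr=4 15 13 11 6 22 21 17 14 19 5 18

4 15 13 11 6 22 21 17 14 19 5 18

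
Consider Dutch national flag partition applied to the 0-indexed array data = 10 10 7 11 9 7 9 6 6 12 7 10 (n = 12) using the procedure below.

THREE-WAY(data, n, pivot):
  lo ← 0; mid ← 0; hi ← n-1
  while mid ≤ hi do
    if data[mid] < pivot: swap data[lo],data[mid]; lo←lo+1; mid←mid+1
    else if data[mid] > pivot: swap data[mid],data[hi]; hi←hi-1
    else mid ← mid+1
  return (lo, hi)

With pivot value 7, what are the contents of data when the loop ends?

pivot = 7; lo=0, mid=0, hi=11
data[mid]=10>7: swap data[0],data[11]; hi=10 → 10 10 7 11 9 7 9 6 6 12 7 10
data[mid]=10>7: swap data[0],data[10]; hi=9 → 7 10 7 11 9 7 9 6 6 12 10 10
data[mid]=7=7: mid=1
data[mid]=10>7: swap data[1],data[9]; hi=8 → 7 12 7 11 9 7 9 6 6 10 10 10
data[mid]=12>7: swap data[1],data[8]; hi=7 → 7 6 7 11 9 7 9 6 12 10 10 10
data[mid]=6<7: swap data[0],data[1]; lo=1,mid=2 → 6 7 7 11 9 7 9 6 12 10 10 10
data[mid]=7=7: mid=3
data[mid]=11>7: swap data[3],data[7]; hi=6 → 6 7 7 6 9 7 9 11 12 10 10 10
data[mid]=6<7: swap data[1],data[3]; lo=2,mid=4 → 6 6 7 7 9 7 9 11 12 10 10 10
data[mid]=9>7: swap data[4],data[6]; hi=5 → 6 6 7 7 9 7 9 11 12 10 10 10
data[mid]=9>7: swap data[4],data[5]; hi=4 → 6 6 7 7 7 9 9 11 12 10 10 10
data[mid]=7=7: mid=5
end: lo=2, hi=4; data = 6 6 7 7 7 9 9 11 12 10 10 10

6 6 7 7 7 9 9 11 12 10 10 10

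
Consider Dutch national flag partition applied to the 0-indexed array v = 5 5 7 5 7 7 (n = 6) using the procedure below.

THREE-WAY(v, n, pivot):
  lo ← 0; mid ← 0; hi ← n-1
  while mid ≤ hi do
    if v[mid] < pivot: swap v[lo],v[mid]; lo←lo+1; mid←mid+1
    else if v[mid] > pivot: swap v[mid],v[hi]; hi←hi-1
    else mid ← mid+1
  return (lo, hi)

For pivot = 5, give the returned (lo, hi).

pivot = 5; lo=0, mid=0, hi=5
v[mid]=5=5: mid=1
v[mid]=5=5: mid=2
v[mid]=7>5: swap v[2],v[5]; hi=4 → 5 5 7 5 7 7
v[mid]=7>5: swap v[2],v[4]; hi=3 → 5 5 7 5 7 7
v[mid]=7>5: swap v[2],v[3]; hi=2 → 5 5 5 7 7 7
v[mid]=5=5: mid=3
end: lo=0, hi=2; v = 5 5 5 7 7 7

(0, 2)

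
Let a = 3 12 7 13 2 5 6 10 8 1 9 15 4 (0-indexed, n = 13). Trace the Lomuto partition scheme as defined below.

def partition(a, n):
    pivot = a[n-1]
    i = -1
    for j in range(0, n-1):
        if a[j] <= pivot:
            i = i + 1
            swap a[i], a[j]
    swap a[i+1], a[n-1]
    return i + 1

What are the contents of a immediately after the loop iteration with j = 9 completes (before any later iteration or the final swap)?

3 2 1 13 12 5 6 10 8 7 9 15 4

pivot = a[12] = 4; i = -1
j=0: a[0]=3 ≤ 4 → i=0, swap a[0],a[0] (no change) → 3 12 7 13 2 5 6 10 8 1 9 15 4
j=1: a[1]=12 > 4 → no swap
j=2: a[2]=7 > 4 → no swap
j=3: a[3]=13 > 4 → no swap
j=4: a[4]=2 ≤ 4 → i=1, swap a[1],a[4] → 3 2 7 13 12 5 6 10 8 1 9 15 4
j=5: a[5]=5 > 4 → no swap
j=6: a[6]=6 > 4 → no swap
j=7: a[7]=10 > 4 → no swap
j=8: a[8]=8 > 4 → no swap
j=9: a[9]=1 ≤ 4 → i=2, swap a[2],a[9] → 3 2 1 13 12 5 6 10 8 7 9 15 4
(after j=9) a = 3 2 1 13 12 5 6 10 8 7 9 15 4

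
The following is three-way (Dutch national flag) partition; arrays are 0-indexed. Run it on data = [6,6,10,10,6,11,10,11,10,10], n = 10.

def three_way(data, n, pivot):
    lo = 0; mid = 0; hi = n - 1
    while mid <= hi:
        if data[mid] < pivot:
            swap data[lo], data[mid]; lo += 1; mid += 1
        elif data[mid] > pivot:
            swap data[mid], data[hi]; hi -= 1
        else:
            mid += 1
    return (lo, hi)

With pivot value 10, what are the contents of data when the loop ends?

[6,6,6,10,10,10,10,10,11,11]

pivot = 10; lo=0, mid=0, hi=9
data[mid]=6<10: swap data[0],data[0]; lo=1,mid=1 → [6,6,10,10,6,11,10,11,10,10]
data[mid]=6<10: swap data[1],data[1]; lo=2,mid=2 → [6,6,10,10,6,11,10,11,10,10]
data[mid]=10=10: mid=3
data[mid]=10=10: mid=4
data[mid]=6<10: swap data[2],data[4]; lo=3,mid=5 → [6,6,6,10,10,11,10,11,10,10]
data[mid]=11>10: swap data[5],data[9]; hi=8 → [6,6,6,10,10,10,10,11,10,11]
data[mid]=10=10: mid=6
data[mid]=10=10: mid=7
data[mid]=11>10: swap data[7],data[8]; hi=7 → [6,6,6,10,10,10,10,10,11,11]
data[mid]=10=10: mid=8
end: lo=3, hi=7; data = [6,6,6,10,10,10,10,10,11,11]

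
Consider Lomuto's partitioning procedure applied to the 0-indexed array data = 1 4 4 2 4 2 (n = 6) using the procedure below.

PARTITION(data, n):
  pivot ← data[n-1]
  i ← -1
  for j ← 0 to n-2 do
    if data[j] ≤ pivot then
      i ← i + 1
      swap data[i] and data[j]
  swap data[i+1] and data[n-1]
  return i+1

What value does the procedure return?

pivot=2, i=-1
j=0: 1≤2, i=0, swap(0,0) ⇒ 1 4 4 2 4 2
j=1: 4>2, skip
j=2: 4>2, skip
j=3: 2≤2, i=1, swap(1,3) ⇒ 1 2 4 4 4 2
j=4: 4>2, skip
swap(2,5) ⇒ 1 2 2 4 4 4; return 2

2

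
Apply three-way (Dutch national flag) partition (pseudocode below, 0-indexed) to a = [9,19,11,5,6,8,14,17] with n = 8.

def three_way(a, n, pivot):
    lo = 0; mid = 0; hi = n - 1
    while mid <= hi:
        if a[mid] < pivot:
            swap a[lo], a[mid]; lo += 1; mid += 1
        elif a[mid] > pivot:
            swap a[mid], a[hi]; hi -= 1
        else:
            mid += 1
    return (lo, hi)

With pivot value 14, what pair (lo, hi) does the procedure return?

pivot = 14; lo=0, mid=0, hi=7
a[mid]=9<14: swap a[0],a[0]; lo=1,mid=1 → [9,19,11,5,6,8,14,17]
a[mid]=19>14: swap a[1],a[7]; hi=6 → [9,17,11,5,6,8,14,19]
a[mid]=17>14: swap a[1],a[6]; hi=5 → [9,14,11,5,6,8,17,19]
a[mid]=14=14: mid=2
a[mid]=11<14: swap a[1],a[2]; lo=2,mid=3 → [9,11,14,5,6,8,17,19]
a[mid]=5<14: swap a[2],a[3]; lo=3,mid=4 → [9,11,5,14,6,8,17,19]
a[mid]=6<14: swap a[3],a[4]; lo=4,mid=5 → [9,11,5,6,14,8,17,19]
a[mid]=8<14: swap a[4],a[5]; lo=5,mid=6 → [9,11,5,6,8,14,17,19]
end: lo=5, hi=5; a = [9,11,5,6,8,14,17,19]

(5, 5)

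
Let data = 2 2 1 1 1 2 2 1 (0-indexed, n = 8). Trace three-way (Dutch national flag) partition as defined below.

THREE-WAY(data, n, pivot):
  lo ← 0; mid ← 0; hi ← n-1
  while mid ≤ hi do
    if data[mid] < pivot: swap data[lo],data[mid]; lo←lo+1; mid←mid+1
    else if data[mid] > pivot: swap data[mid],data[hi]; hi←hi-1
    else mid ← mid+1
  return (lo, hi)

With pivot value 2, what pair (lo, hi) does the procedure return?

(4, 7)

pivot = 2; lo=0, mid=0, hi=7
data[mid]=2=2: mid=1
data[mid]=2=2: mid=2
data[mid]=1<2: swap data[0],data[2]; lo=1,mid=3 → 1 2 2 1 1 2 2 1
data[mid]=1<2: swap data[1],data[3]; lo=2,mid=4 → 1 1 2 2 1 2 2 1
data[mid]=1<2: swap data[2],data[4]; lo=3,mid=5 → 1 1 1 2 2 2 2 1
data[mid]=2=2: mid=6
data[mid]=2=2: mid=7
data[mid]=1<2: swap data[3],data[7]; lo=4,mid=8 → 1 1 1 1 2 2 2 2
end: lo=4, hi=7; data = 1 1 1 1 2 2 2 2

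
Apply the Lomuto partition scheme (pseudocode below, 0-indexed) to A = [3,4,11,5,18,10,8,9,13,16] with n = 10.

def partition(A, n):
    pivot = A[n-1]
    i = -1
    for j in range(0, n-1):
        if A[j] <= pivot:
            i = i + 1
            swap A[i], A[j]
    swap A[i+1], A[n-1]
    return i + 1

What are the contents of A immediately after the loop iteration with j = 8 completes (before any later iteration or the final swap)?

[3,4,11,5,10,8,9,13,18,16]

pivot=16, i=-1
j=0: 3≤16, i=0, swap(0,0) ⇒ [3,4,11,5,18,10,8,9,13,16]
j=1: 4≤16, i=1, swap(1,1) ⇒ [3,4,11,5,18,10,8,9,13,16]
j=2: 11≤16, i=2, swap(2,2) ⇒ [3,4,11,5,18,10,8,9,13,16]
j=3: 5≤16, i=3, swap(3,3) ⇒ [3,4,11,5,18,10,8,9,13,16]
j=4: 18>16, skip
j=5: 10≤16, i=4, swap(4,5) ⇒ [3,4,11,5,10,18,8,9,13,16]
j=6: 8≤16, i=5, swap(5,6) ⇒ [3,4,11,5,10,8,18,9,13,16]
j=7: 9≤16, i=6, swap(6,7) ⇒ [3,4,11,5,10,8,9,18,13,16]
j=8: 13≤16, i=7, swap(7,8) ⇒ [3,4,11,5,10,8,9,13,18,16]
(after j=8) A = [3,4,11,5,10,8,9,13,18,16]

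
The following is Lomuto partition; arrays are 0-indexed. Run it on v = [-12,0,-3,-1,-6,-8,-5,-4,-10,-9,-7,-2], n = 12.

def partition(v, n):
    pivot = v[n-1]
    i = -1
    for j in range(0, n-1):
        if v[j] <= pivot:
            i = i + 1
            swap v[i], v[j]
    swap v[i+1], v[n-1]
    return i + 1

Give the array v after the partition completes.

[-12,-3,-6,-8,-5,-4,-10,-9,-7,-2,0,-1]

pivot=-2, i=-1
j=0: -12≤-2, i=0, swap(0,0) ⇒ [-12,0,-3,-1,-6,-8,-5,-4,-10,-9,-7,-2]
j=1: 0>-2, skip
j=2: -3≤-2, i=1, swap(1,2) ⇒ [-12,-3,0,-1,-6,-8,-5,-4,-10,-9,-7,-2]
j=3: -1>-2, skip
j=4: -6≤-2, i=2, swap(2,4) ⇒ [-12,-3,-6,-1,0,-8,-5,-4,-10,-9,-7,-2]
j=5: -8≤-2, i=3, swap(3,5) ⇒ [-12,-3,-6,-8,0,-1,-5,-4,-10,-9,-7,-2]
j=6: -5≤-2, i=4, swap(4,6) ⇒ [-12,-3,-6,-8,-5,-1,0,-4,-10,-9,-7,-2]
j=7: -4≤-2, i=5, swap(5,7) ⇒ [-12,-3,-6,-8,-5,-4,0,-1,-10,-9,-7,-2]
j=8: -10≤-2, i=6, swap(6,8) ⇒ [-12,-3,-6,-8,-5,-4,-10,-1,0,-9,-7,-2]
j=9: -9≤-2, i=7, swap(7,9) ⇒ [-12,-3,-6,-8,-5,-4,-10,-9,0,-1,-7,-2]
j=10: -7≤-2, i=8, swap(8,10) ⇒ [-12,-3,-6,-8,-5,-4,-10,-9,-7,-1,0,-2]
swap(9,11) ⇒ [-12,-3,-6,-8,-5,-4,-10,-9,-7,-2,0,-1]; return 9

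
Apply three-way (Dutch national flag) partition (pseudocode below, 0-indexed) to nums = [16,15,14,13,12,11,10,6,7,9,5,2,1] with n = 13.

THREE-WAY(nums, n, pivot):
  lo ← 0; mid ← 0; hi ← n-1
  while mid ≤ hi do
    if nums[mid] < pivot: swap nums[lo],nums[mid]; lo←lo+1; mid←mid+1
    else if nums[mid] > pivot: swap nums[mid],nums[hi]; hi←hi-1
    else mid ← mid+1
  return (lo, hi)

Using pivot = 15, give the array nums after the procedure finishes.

[1,14,13,12,11,10,6,7,9,5,2,15,16]

pivot = 15; lo=0, mid=0, hi=12
nums[mid]=16>15: swap nums[0],nums[12]; hi=11 → [1,15,14,13,12,11,10,6,7,9,5,2,16]
nums[mid]=1<15: swap nums[0],nums[0]; lo=1,mid=1 → [1,15,14,13,12,11,10,6,7,9,5,2,16]
nums[mid]=15=15: mid=2
nums[mid]=14<15: swap nums[1],nums[2]; lo=2,mid=3 → [1,14,15,13,12,11,10,6,7,9,5,2,16]
nums[mid]=13<15: swap nums[2],nums[3]; lo=3,mid=4 → [1,14,13,15,12,11,10,6,7,9,5,2,16]
nums[mid]=12<15: swap nums[3],nums[4]; lo=4,mid=5 → [1,14,13,12,15,11,10,6,7,9,5,2,16]
nums[mid]=11<15: swap nums[4],nums[5]; lo=5,mid=6 → [1,14,13,12,11,15,10,6,7,9,5,2,16]
nums[mid]=10<15: swap nums[5],nums[6]; lo=6,mid=7 → [1,14,13,12,11,10,15,6,7,9,5,2,16]
nums[mid]=6<15: swap nums[6],nums[7]; lo=7,mid=8 → [1,14,13,12,11,10,6,15,7,9,5,2,16]
nums[mid]=7<15: swap nums[7],nums[8]; lo=8,mid=9 → [1,14,13,12,11,10,6,7,15,9,5,2,16]
nums[mid]=9<15: swap nums[8],nums[9]; lo=9,mid=10 → [1,14,13,12,11,10,6,7,9,15,5,2,16]
nums[mid]=5<15: swap nums[9],nums[10]; lo=10,mid=11 → [1,14,13,12,11,10,6,7,9,5,15,2,16]
nums[mid]=2<15: swap nums[10],nums[11]; lo=11,mid=12 → [1,14,13,12,11,10,6,7,9,5,2,15,16]
end: lo=11, hi=11; nums = [1,14,13,12,11,10,6,7,9,5,2,15,16]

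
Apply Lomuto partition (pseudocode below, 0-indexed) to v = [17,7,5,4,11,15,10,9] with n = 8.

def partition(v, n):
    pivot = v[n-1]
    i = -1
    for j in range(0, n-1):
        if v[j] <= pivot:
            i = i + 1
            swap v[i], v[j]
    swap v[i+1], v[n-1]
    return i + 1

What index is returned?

pivot = v[7] = 9; i = -1
j=0: v[0]=17 > 9 → no swap
j=1: v[1]=7 ≤ 9 → i=0, swap v[0],v[1] → [7,17,5,4,11,15,10,9]
j=2: v[2]=5 ≤ 9 → i=1, swap v[1],v[2] → [7,5,17,4,11,15,10,9]
j=3: v[3]=4 ≤ 9 → i=2, swap v[2],v[3] → [7,5,4,17,11,15,10,9]
j=4: v[4]=11 > 9 → no swap
j=5: v[5]=15 > 9 → no swap
j=6: v[6]=10 > 9 → no swap
final swap v[3],v[7] → [7,5,4,9,11,15,10,17]; return 3

3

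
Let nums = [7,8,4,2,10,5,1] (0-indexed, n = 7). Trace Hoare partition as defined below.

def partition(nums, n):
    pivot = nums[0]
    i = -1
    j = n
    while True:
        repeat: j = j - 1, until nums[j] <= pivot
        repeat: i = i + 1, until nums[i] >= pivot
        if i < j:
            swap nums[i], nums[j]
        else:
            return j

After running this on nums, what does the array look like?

pivot = nums[0] = 7; i = -1, j = 7
j→6 (nums[6]=1≤7), i→0 (nums[0]=7≥7); i<j, swap → [1,8,4,2,10,5,7]
j→5 (nums[5]=5≤7), i→1 (nums[1]=8≥7); i<j, swap → [1,5,4,2,10,8,7]
j→3, i→4; i≥j, return j=3. nums = [1,5,4,2,10,8,7]

[1,5,4,2,10,8,7]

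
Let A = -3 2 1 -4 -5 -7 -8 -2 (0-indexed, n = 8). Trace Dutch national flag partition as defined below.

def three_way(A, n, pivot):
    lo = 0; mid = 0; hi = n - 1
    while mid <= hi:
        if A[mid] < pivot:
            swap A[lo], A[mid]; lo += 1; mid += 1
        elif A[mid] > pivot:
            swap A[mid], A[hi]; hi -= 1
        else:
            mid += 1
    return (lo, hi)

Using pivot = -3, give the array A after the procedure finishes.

pivot = -3; lo=0, mid=0, hi=7
A[mid]=-3=-3: mid=1
A[mid]=2>-3: swap A[1],A[7]; hi=6 → -3 -2 1 -4 -5 -7 -8 2
A[mid]=-2>-3: swap A[1],A[6]; hi=5 → -3 -8 1 -4 -5 -7 -2 2
A[mid]=-8<-3: swap A[0],A[1]; lo=1,mid=2 → -8 -3 1 -4 -5 -7 -2 2
A[mid]=1>-3: swap A[2],A[5]; hi=4 → -8 -3 -7 -4 -5 1 -2 2
A[mid]=-7<-3: swap A[1],A[2]; lo=2,mid=3 → -8 -7 -3 -4 -5 1 -2 2
A[mid]=-4<-3: swap A[2],A[3]; lo=3,mid=4 → -8 -7 -4 -3 -5 1 -2 2
A[mid]=-5<-3: swap A[3],A[4]; lo=4,mid=5 → -8 -7 -4 -5 -3 1 -2 2
end: lo=4, hi=4; A = -8 -7 -4 -5 -3 1 -2 2

-8 -7 -4 -5 -3 1 -2 2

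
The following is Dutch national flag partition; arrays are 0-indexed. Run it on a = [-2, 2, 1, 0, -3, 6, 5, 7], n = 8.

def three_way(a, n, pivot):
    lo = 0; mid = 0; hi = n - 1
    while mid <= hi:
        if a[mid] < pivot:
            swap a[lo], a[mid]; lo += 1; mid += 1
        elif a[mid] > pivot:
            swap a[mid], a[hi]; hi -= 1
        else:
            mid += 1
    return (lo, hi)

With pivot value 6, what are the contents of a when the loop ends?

[-2, 2, 1, 0, -3, 5, 6, 7]

pivot = 6; lo=0, mid=0, hi=7
a[mid]=-2<6: swap a[0],a[0]; lo=1,mid=1 → [-2, 2, 1, 0, -3, 6, 5, 7]
a[mid]=2<6: swap a[1],a[1]; lo=2,mid=2 → [-2, 2, 1, 0, -3, 6, 5, 7]
a[mid]=1<6: swap a[2],a[2]; lo=3,mid=3 → [-2, 2, 1, 0, -3, 6, 5, 7]
a[mid]=0<6: swap a[3],a[3]; lo=4,mid=4 → [-2, 2, 1, 0, -3, 6, 5, 7]
a[mid]=-3<6: swap a[4],a[4]; lo=5,mid=5 → [-2, 2, 1, 0, -3, 6, 5, 7]
a[mid]=6=6: mid=6
a[mid]=5<6: swap a[5],a[6]; lo=6,mid=7 → [-2, 2, 1, 0, -3, 5, 6, 7]
a[mid]=7>6: swap a[7],a[7]; hi=6 → [-2, 2, 1, 0, -3, 5, 6, 7]
end: lo=6, hi=6; a = [-2, 2, 1, 0, -3, 5, 6, 7]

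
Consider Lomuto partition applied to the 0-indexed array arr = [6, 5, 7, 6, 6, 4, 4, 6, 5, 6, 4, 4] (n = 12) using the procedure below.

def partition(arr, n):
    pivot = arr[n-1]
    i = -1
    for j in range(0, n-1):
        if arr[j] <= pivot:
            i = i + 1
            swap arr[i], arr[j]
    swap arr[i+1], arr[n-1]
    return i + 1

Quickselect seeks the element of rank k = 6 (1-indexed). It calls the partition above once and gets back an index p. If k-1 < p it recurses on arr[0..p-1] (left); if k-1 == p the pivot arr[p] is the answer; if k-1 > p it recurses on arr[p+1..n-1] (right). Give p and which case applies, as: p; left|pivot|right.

pivot=4, i=-1
j=0: 6>4, skip
j=1: 5>4, skip
j=2: 7>4, skip
j=3: 6>4, skip
j=4: 6>4, skip
j=5: 4≤4, i=0, swap(0,5) ⇒ [4, 5, 7, 6, 6, 6, 4, 6, 5, 6, 4, 4]
j=6: 4≤4, i=1, swap(1,6) ⇒ [4, 4, 7, 6, 6, 6, 5, 6, 5, 6, 4, 4]
j=7: 6>4, skip
j=8: 5>4, skip
j=9: 6>4, skip
j=10: 4≤4, i=2, swap(2,10) ⇒ [4, 4, 4, 6, 6, 6, 5, 6, 5, 6, 7, 4]
swap(3,11) ⇒ [4, 4, 4, 4, 6, 6, 5, 6, 5, 6, 7, 6]; return 3
p = 3; k-1 = 5 > 3 ⇒ right

3; right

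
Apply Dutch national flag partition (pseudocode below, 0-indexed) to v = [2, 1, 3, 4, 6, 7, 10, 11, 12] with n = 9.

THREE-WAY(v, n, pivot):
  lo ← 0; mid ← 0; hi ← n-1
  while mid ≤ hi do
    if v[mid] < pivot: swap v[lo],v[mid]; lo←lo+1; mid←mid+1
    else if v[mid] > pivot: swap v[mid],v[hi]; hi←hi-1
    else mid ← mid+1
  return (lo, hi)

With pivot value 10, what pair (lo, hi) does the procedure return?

(6, 6)

pivot = 10; lo=0, mid=0, hi=8
v[mid]=2<10: swap v[0],v[0]; lo=1,mid=1 → [2, 1, 3, 4, 6, 7, 10, 11, 12]
v[mid]=1<10: swap v[1],v[1]; lo=2,mid=2 → [2, 1, 3, 4, 6, 7, 10, 11, 12]
v[mid]=3<10: swap v[2],v[2]; lo=3,mid=3 → [2, 1, 3, 4, 6, 7, 10, 11, 12]
v[mid]=4<10: swap v[3],v[3]; lo=4,mid=4 → [2, 1, 3, 4, 6, 7, 10, 11, 12]
v[mid]=6<10: swap v[4],v[4]; lo=5,mid=5 → [2, 1, 3, 4, 6, 7, 10, 11, 12]
v[mid]=7<10: swap v[5],v[5]; lo=6,mid=6 → [2, 1, 3, 4, 6, 7, 10, 11, 12]
v[mid]=10=10: mid=7
v[mid]=11>10: swap v[7],v[8]; hi=7 → [2, 1, 3, 4, 6, 7, 10, 12, 11]
v[mid]=12>10: swap v[7],v[7]; hi=6 → [2, 1, 3, 4, 6, 7, 10, 12, 11]
end: lo=6, hi=6; v = [2, 1, 3, 4, 6, 7, 10, 12, 11]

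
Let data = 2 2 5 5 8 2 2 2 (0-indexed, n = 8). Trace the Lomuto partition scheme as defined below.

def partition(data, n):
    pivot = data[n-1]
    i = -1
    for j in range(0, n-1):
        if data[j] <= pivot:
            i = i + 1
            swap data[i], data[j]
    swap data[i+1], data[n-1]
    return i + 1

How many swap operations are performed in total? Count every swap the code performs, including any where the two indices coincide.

5

pivot=2, i=-1
j=0: 2≤2, i=0, swap(0,0) ⇒ 2 2 5 5 8 2 2 2
j=1: 2≤2, i=1, swap(1,1) ⇒ 2 2 5 5 8 2 2 2
j=2: 5>2, skip
j=3: 5>2, skip
j=4: 8>2, skip
j=5: 2≤2, i=2, swap(2,5) ⇒ 2 2 2 5 8 5 2 2
j=6: 2≤2, i=3, swap(3,6) ⇒ 2 2 2 2 8 5 5 2
swap(4,7) ⇒ 2 2 2 2 2 5 5 8; return 4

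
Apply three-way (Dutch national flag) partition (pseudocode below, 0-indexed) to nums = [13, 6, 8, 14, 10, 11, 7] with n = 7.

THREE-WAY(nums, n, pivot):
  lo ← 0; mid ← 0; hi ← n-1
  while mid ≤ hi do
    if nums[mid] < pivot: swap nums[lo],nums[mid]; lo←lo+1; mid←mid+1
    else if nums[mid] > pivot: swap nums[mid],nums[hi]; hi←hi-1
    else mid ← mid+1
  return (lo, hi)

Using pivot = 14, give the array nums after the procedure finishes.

pivot = 14; lo=0, mid=0, hi=6
nums[mid]=13<14: swap nums[0],nums[0]; lo=1,mid=1 → [13, 6, 8, 14, 10, 11, 7]
nums[mid]=6<14: swap nums[1],nums[1]; lo=2,mid=2 → [13, 6, 8, 14, 10, 11, 7]
nums[mid]=8<14: swap nums[2],nums[2]; lo=3,mid=3 → [13, 6, 8, 14, 10, 11, 7]
nums[mid]=14=14: mid=4
nums[mid]=10<14: swap nums[3],nums[4]; lo=4,mid=5 → [13, 6, 8, 10, 14, 11, 7]
nums[mid]=11<14: swap nums[4],nums[5]; lo=5,mid=6 → [13, 6, 8, 10, 11, 14, 7]
nums[mid]=7<14: swap nums[5],nums[6]; lo=6,mid=7 → [13, 6, 8, 10, 11, 7, 14]
end: lo=6, hi=6; nums = [13, 6, 8, 10, 11, 7, 14]

[13, 6, 8, 10, 11, 7, 14]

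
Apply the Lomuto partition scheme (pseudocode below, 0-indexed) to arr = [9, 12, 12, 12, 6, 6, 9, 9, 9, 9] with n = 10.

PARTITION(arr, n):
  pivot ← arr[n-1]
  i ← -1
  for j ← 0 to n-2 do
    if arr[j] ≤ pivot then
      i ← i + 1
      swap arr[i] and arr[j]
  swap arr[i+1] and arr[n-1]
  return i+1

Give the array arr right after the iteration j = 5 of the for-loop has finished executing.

pivot=9, i=-1
j=0: 9≤9, i=0, swap(0,0) ⇒ [9, 12, 12, 12, 6, 6, 9, 9, 9, 9]
j=1: 12>9, skip
j=2: 12>9, skip
j=3: 12>9, skip
j=4: 6≤9, i=1, swap(1,4) ⇒ [9, 6, 12, 12, 12, 6, 9, 9, 9, 9]
j=5: 6≤9, i=2, swap(2,5) ⇒ [9, 6, 6, 12, 12, 12, 9, 9, 9, 9]
(after j=5) arr = [9, 6, 6, 12, 12, 12, 9, 9, 9, 9]

[9, 6, 6, 12, 12, 12, 9, 9, 9, 9]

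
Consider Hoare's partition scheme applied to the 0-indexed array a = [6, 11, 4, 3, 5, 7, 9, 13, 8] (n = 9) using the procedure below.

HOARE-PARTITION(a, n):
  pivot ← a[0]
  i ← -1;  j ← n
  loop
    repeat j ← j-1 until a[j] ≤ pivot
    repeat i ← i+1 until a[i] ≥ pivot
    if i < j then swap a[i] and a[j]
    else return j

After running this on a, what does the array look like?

pivot = a[0] = 6; i = -1, j = 9
j→4 (a[4]=5≤6), i→0 (a[0]=6≥6); i<j, swap → [5, 11, 4, 3, 6, 7, 9, 13, 8]
j→3 (a[3]=3≤6), i→1 (a[1]=11≥6); i<j, swap → [5, 3, 4, 11, 6, 7, 9, 13, 8]
j→2, i→3; i≥j, return j=2. a = [5, 3, 4, 11, 6, 7, 9, 13, 8]

[5, 3, 4, 11, 6, 7, 9, 13, 8]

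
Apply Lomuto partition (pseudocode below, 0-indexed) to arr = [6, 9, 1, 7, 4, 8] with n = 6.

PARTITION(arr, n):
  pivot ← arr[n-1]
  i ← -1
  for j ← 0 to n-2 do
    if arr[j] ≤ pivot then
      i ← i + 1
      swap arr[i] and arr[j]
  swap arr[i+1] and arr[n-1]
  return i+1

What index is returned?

4

pivot = arr[5] = 8; i = -1
j=0: arr[0]=6 ≤ 8 → i=0, swap arr[0],arr[0] (no change) → [6, 9, 1, 7, 4, 8]
j=1: arr[1]=9 > 8 → no swap
j=2: arr[2]=1 ≤ 8 → i=1, swap arr[1],arr[2] → [6, 1, 9, 7, 4, 8]
j=3: arr[3]=7 ≤ 8 → i=2, swap arr[2],arr[3] → [6, 1, 7, 9, 4, 8]
j=4: arr[4]=4 ≤ 8 → i=3, swap arr[3],arr[4] → [6, 1, 7, 4, 9, 8]
final swap arr[4],arr[5] → [6, 1, 7, 4, 8, 9]; return 4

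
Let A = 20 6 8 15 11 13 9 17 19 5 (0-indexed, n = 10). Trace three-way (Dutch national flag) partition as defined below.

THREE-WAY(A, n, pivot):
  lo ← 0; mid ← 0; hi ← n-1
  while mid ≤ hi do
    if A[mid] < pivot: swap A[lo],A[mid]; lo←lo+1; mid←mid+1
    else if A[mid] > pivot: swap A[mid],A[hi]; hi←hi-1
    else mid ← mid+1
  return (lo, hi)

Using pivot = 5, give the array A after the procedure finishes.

5 8 15 11 13 9 17 19 6 20

lo=0 mid=0 hi=9
20>5: swap(0,9), hi=8 ⇒ 5 6 8 15 11 13 9 17 19 20
5=5: mid=1
6>5: swap(1,8), hi=7 ⇒ 5 19 8 15 11 13 9 17 6 20
19>5: swap(1,7), hi=6 ⇒ 5 17 8 15 11 13 9 19 6 20
17>5: swap(1,6), hi=5 ⇒ 5 9 8 15 11 13 17 19 6 20
9>5: swap(1,5), hi=4 ⇒ 5 13 8 15 11 9 17 19 6 20
13>5: swap(1,4), hi=3 ⇒ 5 11 8 15 13 9 17 19 6 20
11>5: swap(1,3), hi=2 ⇒ 5 15 8 11 13 9 17 19 6 20
15>5: swap(1,2), hi=1 ⇒ 5 8 15 11 13 9 17 19 6 20
8>5: swap(1,1), hi=0 ⇒ 5 8 15 11 13 9 17 19 6 20
done. lo=0 hi=0; A=5 8 15 11 13 9 17 19 6 20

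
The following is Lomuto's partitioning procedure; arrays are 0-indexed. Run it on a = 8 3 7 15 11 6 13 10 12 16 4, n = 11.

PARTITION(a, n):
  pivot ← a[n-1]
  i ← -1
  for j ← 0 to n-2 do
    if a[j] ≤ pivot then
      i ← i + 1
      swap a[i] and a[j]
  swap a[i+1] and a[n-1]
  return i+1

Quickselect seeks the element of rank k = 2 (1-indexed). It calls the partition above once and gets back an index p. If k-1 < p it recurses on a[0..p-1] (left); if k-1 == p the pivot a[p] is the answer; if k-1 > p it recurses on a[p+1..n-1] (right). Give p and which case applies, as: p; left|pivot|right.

pivot = a[10] = 4; i = -1
j=0: a[0]=8 > 4 → no swap
j=1: a[1]=3 ≤ 4 → i=0, swap a[0],a[1] → 3 8 7 15 11 6 13 10 12 16 4
j=2: a[2]=7 > 4 → no swap
j=3: a[3]=15 > 4 → no swap
j=4: a[4]=11 > 4 → no swap
j=5: a[5]=6 > 4 → no swap
j=6: a[6]=13 > 4 → no swap
j=7: a[7]=10 > 4 → no swap
j=8: a[8]=12 > 4 → no swap
j=9: a[9]=16 > 4 → no swap
final swap a[1],a[10] → 3 4 7 15 11 6 13 10 12 16 8; return 1
p = 1; k-1 = 1 == 1 ⇒ pivot

1; pivot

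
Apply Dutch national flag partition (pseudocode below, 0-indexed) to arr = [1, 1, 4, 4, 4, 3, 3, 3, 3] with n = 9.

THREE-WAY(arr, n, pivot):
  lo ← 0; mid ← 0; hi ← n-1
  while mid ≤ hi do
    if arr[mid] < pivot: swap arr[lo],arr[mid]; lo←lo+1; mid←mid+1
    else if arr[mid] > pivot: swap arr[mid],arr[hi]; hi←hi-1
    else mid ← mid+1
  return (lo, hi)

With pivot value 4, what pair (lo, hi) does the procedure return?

lo=0 mid=0 hi=8
1<4: swap(0,0), lo=1 mid=1 ⇒ [1, 1, 4, 4, 4, 3, 3, 3, 3]
1<4: swap(1,1), lo=2 mid=2 ⇒ [1, 1, 4, 4, 4, 3, 3, 3, 3]
4=4: mid=3
4=4: mid=4
4=4: mid=5
3<4: swap(2,5), lo=3 mid=6 ⇒ [1, 1, 3, 4, 4, 4, 3, 3, 3]
3<4: swap(3,6), lo=4 mid=7 ⇒ [1, 1, 3, 3, 4, 4, 4, 3, 3]
3<4: swap(4,7), lo=5 mid=8 ⇒ [1, 1, 3, 3, 3, 4, 4, 4, 3]
3<4: swap(5,8), lo=6 mid=9 ⇒ [1, 1, 3, 3, 3, 3, 4, 4, 4]
done. lo=6 hi=8; arr=[1, 1, 3, 3, 3, 3, 4, 4, 4]

(6, 8)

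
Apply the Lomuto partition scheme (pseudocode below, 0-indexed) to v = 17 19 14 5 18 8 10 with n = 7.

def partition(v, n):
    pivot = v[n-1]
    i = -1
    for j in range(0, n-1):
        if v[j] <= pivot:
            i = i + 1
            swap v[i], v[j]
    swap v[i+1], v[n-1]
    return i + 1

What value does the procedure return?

pivot = v[6] = 10; i = -1
j=0: v[0]=17 > 10 → no swap
j=1: v[1]=19 > 10 → no swap
j=2: v[2]=14 > 10 → no swap
j=3: v[3]=5 ≤ 10 → i=0, swap v[0],v[3] → 5 19 14 17 18 8 10
j=4: v[4]=18 > 10 → no swap
j=5: v[5]=8 ≤ 10 → i=1, swap v[1],v[5] → 5 8 14 17 18 19 10
final swap v[2],v[6] → 5 8 10 17 18 19 14; return 2

2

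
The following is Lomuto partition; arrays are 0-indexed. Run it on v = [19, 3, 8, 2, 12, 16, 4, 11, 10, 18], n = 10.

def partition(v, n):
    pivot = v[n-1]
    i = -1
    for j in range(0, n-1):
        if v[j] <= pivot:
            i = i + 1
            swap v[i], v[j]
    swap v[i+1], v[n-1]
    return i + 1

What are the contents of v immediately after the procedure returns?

[3, 8, 2, 12, 16, 4, 11, 10, 18, 19]

pivot=18, i=-1
j=0: 19>18, skip
j=1: 3≤18, i=0, swap(0,1) ⇒ [3, 19, 8, 2, 12, 16, 4, 11, 10, 18]
j=2: 8≤18, i=1, swap(1,2) ⇒ [3, 8, 19, 2, 12, 16, 4, 11, 10, 18]
j=3: 2≤18, i=2, swap(2,3) ⇒ [3, 8, 2, 19, 12, 16, 4, 11, 10, 18]
j=4: 12≤18, i=3, swap(3,4) ⇒ [3, 8, 2, 12, 19, 16, 4, 11, 10, 18]
j=5: 16≤18, i=4, swap(4,5) ⇒ [3, 8, 2, 12, 16, 19, 4, 11, 10, 18]
j=6: 4≤18, i=5, swap(5,6) ⇒ [3, 8, 2, 12, 16, 4, 19, 11, 10, 18]
j=7: 11≤18, i=6, swap(6,7) ⇒ [3, 8, 2, 12, 16, 4, 11, 19, 10, 18]
j=8: 10≤18, i=7, swap(7,8) ⇒ [3, 8, 2, 12, 16, 4, 11, 10, 19, 18]
swap(8,9) ⇒ [3, 8, 2, 12, 16, 4, 11, 10, 18, 19]; return 8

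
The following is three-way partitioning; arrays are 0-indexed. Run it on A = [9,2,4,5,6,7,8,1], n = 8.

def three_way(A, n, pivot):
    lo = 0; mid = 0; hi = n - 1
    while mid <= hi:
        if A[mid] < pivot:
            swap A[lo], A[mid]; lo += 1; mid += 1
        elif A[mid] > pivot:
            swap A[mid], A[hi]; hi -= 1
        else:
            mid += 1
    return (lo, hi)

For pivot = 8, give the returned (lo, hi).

(6, 6)

pivot = 8; lo=0, mid=0, hi=7
A[mid]=9>8: swap A[0],A[7]; hi=6 → [1,2,4,5,6,7,8,9]
A[mid]=1<8: swap A[0],A[0]; lo=1,mid=1 → [1,2,4,5,6,7,8,9]
A[mid]=2<8: swap A[1],A[1]; lo=2,mid=2 → [1,2,4,5,6,7,8,9]
A[mid]=4<8: swap A[2],A[2]; lo=3,mid=3 → [1,2,4,5,6,7,8,9]
A[mid]=5<8: swap A[3],A[3]; lo=4,mid=4 → [1,2,4,5,6,7,8,9]
A[mid]=6<8: swap A[4],A[4]; lo=5,mid=5 → [1,2,4,5,6,7,8,9]
A[mid]=7<8: swap A[5],A[5]; lo=6,mid=6 → [1,2,4,5,6,7,8,9]
A[mid]=8=8: mid=7
end: lo=6, hi=6; A = [1,2,4,5,6,7,8,9]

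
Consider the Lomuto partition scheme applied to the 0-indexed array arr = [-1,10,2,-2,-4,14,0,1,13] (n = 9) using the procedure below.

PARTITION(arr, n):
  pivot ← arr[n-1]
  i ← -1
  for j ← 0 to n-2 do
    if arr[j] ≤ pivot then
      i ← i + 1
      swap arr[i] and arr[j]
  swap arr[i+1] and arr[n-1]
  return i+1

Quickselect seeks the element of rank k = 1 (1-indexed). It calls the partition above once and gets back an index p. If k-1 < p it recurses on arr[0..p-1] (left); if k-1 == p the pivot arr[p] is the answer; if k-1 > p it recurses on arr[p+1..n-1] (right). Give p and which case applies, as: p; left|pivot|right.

7; left

pivot = arr[8] = 13; i = -1
j=0: arr[0]=-1 ≤ 13 → i=0, swap arr[0],arr[0] (no change) → [-1,10,2,-2,-4,14,0,1,13]
j=1: arr[1]=10 ≤ 13 → i=1, swap arr[1],arr[1] (no change) → [-1,10,2,-2,-4,14,0,1,13]
j=2: arr[2]=2 ≤ 13 → i=2, swap arr[2],arr[2] (no change) → [-1,10,2,-2,-4,14,0,1,13]
j=3: arr[3]=-2 ≤ 13 → i=3, swap arr[3],arr[3] (no change) → [-1,10,2,-2,-4,14,0,1,13]
j=4: arr[4]=-4 ≤ 13 → i=4, swap arr[4],arr[4] (no change) → [-1,10,2,-2,-4,14,0,1,13]
j=5: arr[5]=14 > 13 → no swap
j=6: arr[6]=0 ≤ 13 → i=5, swap arr[5],arr[6] → [-1,10,2,-2,-4,0,14,1,13]
j=7: arr[7]=1 ≤ 13 → i=6, swap arr[6],arr[7] → [-1,10,2,-2,-4,0,1,14,13]
final swap arr[7],arr[8] → [-1,10,2,-2,-4,0,1,13,14]; return 7
p = 7; k-1 = 0 < 7 ⇒ left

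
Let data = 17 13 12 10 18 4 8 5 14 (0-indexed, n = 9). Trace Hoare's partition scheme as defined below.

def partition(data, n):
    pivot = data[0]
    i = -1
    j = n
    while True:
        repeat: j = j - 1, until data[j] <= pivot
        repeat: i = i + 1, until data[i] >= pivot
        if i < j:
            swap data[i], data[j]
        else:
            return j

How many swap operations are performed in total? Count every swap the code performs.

pivot=17
j stops at 8 (14), i stops at 0 (17); swap ⇒ 14 13 12 10 18 4 8 5 17
j stops at 7 (5), i stops at 4 (18); swap ⇒ 14 13 12 10 5 4 8 18 17
j stops at 6, i stops at 7; i≥j ⇒ return 6. data=14 13 12 10 5 4 8 18 17

2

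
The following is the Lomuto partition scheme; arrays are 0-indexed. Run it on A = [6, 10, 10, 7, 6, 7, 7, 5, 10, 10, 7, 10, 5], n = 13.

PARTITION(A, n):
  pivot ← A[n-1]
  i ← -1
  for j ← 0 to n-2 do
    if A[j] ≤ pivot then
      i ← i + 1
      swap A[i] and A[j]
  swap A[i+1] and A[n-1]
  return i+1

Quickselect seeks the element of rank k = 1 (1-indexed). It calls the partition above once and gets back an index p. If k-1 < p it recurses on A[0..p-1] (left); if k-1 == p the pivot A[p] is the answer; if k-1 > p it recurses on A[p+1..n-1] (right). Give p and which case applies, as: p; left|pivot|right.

pivot=5, i=-1
j=0: 6>5, skip
j=1: 10>5, skip
j=2: 10>5, skip
j=3: 7>5, skip
j=4: 6>5, skip
j=5: 7>5, skip
j=6: 7>5, skip
j=7: 5≤5, i=0, swap(0,7) ⇒ [5, 10, 10, 7, 6, 7, 7, 6, 10, 10, 7, 10, 5]
j=8: 10>5, skip
j=9: 10>5, skip
j=10: 7>5, skip
j=11: 10>5, skip
swap(1,12) ⇒ [5, 5, 10, 7, 6, 7, 7, 6, 10, 10, 7, 10, 10]; return 1
p = 1; k-1 = 0 < 1 ⇒ left

1; left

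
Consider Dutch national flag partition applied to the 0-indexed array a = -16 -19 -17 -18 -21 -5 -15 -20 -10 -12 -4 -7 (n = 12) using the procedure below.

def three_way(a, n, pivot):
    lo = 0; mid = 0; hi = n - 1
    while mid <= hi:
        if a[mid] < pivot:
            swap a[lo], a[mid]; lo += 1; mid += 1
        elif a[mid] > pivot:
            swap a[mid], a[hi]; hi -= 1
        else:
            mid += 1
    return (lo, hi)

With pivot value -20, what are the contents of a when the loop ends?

lo=0 mid=0 hi=11
-16>-20: swap(0,11), hi=10 ⇒ -7 -19 -17 -18 -21 -5 -15 -20 -10 -12 -4 -16
-7>-20: swap(0,10), hi=9 ⇒ -4 -19 -17 -18 -21 -5 -15 -20 -10 -12 -7 -16
-4>-20: swap(0,9), hi=8 ⇒ -12 -19 -17 -18 -21 -5 -15 -20 -10 -4 -7 -16
-12>-20: swap(0,8), hi=7 ⇒ -10 -19 -17 -18 -21 -5 -15 -20 -12 -4 -7 -16
-10>-20: swap(0,7), hi=6 ⇒ -20 -19 -17 -18 -21 -5 -15 -10 -12 -4 -7 -16
-20=-20: mid=1
-19>-20: swap(1,6), hi=5 ⇒ -20 -15 -17 -18 -21 -5 -19 -10 -12 -4 -7 -16
-15>-20: swap(1,5), hi=4 ⇒ -20 -5 -17 -18 -21 -15 -19 -10 -12 -4 -7 -16
-5>-20: swap(1,4), hi=3 ⇒ -20 -21 -17 -18 -5 -15 -19 -10 -12 -4 -7 -16
-21<-20: swap(0,1), lo=1 mid=2 ⇒ -21 -20 -17 -18 -5 -15 -19 -10 -12 -4 -7 -16
-17>-20: swap(2,3), hi=2 ⇒ -21 -20 -18 -17 -5 -15 -19 -10 -12 -4 -7 -16
-18>-20: swap(2,2), hi=1 ⇒ -21 -20 -18 -17 -5 -15 -19 -10 -12 -4 -7 -16
done. lo=1 hi=1; a=-21 -20 -18 -17 -5 -15 -19 -10 -12 -4 -7 -16

-21 -20 -18 -17 -5 -15 -19 -10 -12 -4 -7 -16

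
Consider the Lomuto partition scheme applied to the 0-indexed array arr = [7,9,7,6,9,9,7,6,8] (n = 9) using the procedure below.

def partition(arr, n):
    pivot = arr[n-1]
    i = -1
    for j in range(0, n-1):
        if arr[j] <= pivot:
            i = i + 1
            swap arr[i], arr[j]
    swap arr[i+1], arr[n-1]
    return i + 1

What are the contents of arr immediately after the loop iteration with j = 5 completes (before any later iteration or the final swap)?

pivot=8, i=-1
j=0: 7≤8, i=0, swap(0,0) ⇒ [7,9,7,6,9,9,7,6,8]
j=1: 9>8, skip
j=2: 7≤8, i=1, swap(1,2) ⇒ [7,7,9,6,9,9,7,6,8]
j=3: 6≤8, i=2, swap(2,3) ⇒ [7,7,6,9,9,9,7,6,8]
j=4: 9>8, skip
j=5: 9>8, skip
(after j=5) arr = [7,7,6,9,9,9,7,6,8]

[7,7,6,9,9,9,7,6,8]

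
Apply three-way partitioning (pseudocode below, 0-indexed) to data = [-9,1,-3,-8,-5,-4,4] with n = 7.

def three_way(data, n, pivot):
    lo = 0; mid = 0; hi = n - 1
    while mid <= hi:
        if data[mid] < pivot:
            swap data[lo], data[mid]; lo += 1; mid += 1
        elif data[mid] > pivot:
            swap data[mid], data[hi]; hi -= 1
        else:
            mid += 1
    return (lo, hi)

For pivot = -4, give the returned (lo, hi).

pivot = -4; lo=0, mid=0, hi=6
data[mid]=-9<-4: swap data[0],data[0]; lo=1,mid=1 → [-9,1,-3,-8,-5,-4,4]
data[mid]=1>-4: swap data[1],data[6]; hi=5 → [-9,4,-3,-8,-5,-4,1]
data[mid]=4>-4: swap data[1],data[5]; hi=4 → [-9,-4,-3,-8,-5,4,1]
data[mid]=-4=-4: mid=2
data[mid]=-3>-4: swap data[2],data[4]; hi=3 → [-9,-4,-5,-8,-3,4,1]
data[mid]=-5<-4: swap data[1],data[2]; lo=2,mid=3 → [-9,-5,-4,-8,-3,4,1]
data[mid]=-8<-4: swap data[2],data[3]; lo=3,mid=4 → [-9,-5,-8,-4,-3,4,1]
end: lo=3, hi=3; data = [-9,-5,-8,-4,-3,4,1]

(3, 3)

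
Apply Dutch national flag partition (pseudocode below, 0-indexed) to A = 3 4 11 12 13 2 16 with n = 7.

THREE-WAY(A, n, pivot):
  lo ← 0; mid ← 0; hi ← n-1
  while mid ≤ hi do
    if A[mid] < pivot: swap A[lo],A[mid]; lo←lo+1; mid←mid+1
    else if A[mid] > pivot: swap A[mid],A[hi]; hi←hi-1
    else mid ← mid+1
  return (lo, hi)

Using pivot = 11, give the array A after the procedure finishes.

lo=0 mid=0 hi=6
3<11: swap(0,0), lo=1 mid=1 ⇒ 3 4 11 12 13 2 16
4<11: swap(1,1), lo=2 mid=2 ⇒ 3 4 11 12 13 2 16
11=11: mid=3
12>11: swap(3,6), hi=5 ⇒ 3 4 11 16 13 2 12
16>11: swap(3,5), hi=4 ⇒ 3 4 11 2 13 16 12
2<11: swap(2,3), lo=3 mid=4 ⇒ 3 4 2 11 13 16 12
13>11: swap(4,4), hi=3 ⇒ 3 4 2 11 13 16 12
done. lo=3 hi=3; A=3 4 2 11 13 16 12

3 4 2 11 13 16 12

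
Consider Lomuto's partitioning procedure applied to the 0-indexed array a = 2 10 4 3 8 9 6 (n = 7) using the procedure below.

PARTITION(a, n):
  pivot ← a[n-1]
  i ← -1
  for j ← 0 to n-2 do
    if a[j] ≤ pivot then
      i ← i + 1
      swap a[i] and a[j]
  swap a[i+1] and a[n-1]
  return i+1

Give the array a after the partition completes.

pivot=6, i=-1
j=0: 2≤6, i=0, swap(0,0) ⇒ 2 10 4 3 8 9 6
j=1: 10>6, skip
j=2: 4≤6, i=1, swap(1,2) ⇒ 2 4 10 3 8 9 6
j=3: 3≤6, i=2, swap(2,3) ⇒ 2 4 3 10 8 9 6
j=4: 8>6, skip
j=5: 9>6, skip
swap(3,6) ⇒ 2 4 3 6 8 9 10; return 3

2 4 3 6 8 9 10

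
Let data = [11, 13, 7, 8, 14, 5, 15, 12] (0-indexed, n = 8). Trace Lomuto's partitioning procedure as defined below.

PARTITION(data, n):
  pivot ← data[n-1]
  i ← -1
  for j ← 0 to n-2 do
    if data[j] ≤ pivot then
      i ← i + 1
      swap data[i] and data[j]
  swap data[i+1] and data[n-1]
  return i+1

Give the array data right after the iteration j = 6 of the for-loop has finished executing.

pivot = data[7] = 12; i = -1
j=0: data[0]=11 ≤ 12 → i=0, swap data[0],data[0] (no change) → [11, 13, 7, 8, 14, 5, 15, 12]
j=1: data[1]=13 > 12 → no swap
j=2: data[2]=7 ≤ 12 → i=1, swap data[1],data[2] → [11, 7, 13, 8, 14, 5, 15, 12]
j=3: data[3]=8 ≤ 12 → i=2, swap data[2],data[3] → [11, 7, 8, 13, 14, 5, 15, 12]
j=4: data[4]=14 > 12 → no swap
j=5: data[5]=5 ≤ 12 → i=3, swap data[3],data[5] → [11, 7, 8, 5, 14, 13, 15, 12]
j=6: data[6]=15 > 12 → no swap
(after j=6) data = [11, 7, 8, 5, 14, 13, 15, 12]

[11, 7, 8, 5, 14, 13, 15, 12]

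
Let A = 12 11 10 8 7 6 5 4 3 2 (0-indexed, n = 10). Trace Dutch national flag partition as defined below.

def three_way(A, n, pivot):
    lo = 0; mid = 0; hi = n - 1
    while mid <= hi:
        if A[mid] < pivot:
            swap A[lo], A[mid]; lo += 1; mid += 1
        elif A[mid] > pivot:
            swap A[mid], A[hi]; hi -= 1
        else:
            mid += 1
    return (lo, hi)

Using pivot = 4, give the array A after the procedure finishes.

pivot = 4; lo=0, mid=0, hi=9
A[mid]=12>4: swap A[0],A[9]; hi=8 → 2 11 10 8 7 6 5 4 3 12
A[mid]=2<4: swap A[0],A[0]; lo=1,mid=1 → 2 11 10 8 7 6 5 4 3 12
A[mid]=11>4: swap A[1],A[8]; hi=7 → 2 3 10 8 7 6 5 4 11 12
A[mid]=3<4: swap A[1],A[1]; lo=2,mid=2 → 2 3 10 8 7 6 5 4 11 12
A[mid]=10>4: swap A[2],A[7]; hi=6 → 2 3 4 8 7 6 5 10 11 12
A[mid]=4=4: mid=3
A[mid]=8>4: swap A[3],A[6]; hi=5 → 2 3 4 5 7 6 8 10 11 12
A[mid]=5>4: swap A[3],A[5]; hi=4 → 2 3 4 6 7 5 8 10 11 12
A[mid]=6>4: swap A[3],A[4]; hi=3 → 2 3 4 7 6 5 8 10 11 12
A[mid]=7>4: swap A[3],A[3]; hi=2 → 2 3 4 7 6 5 8 10 11 12
end: lo=2, hi=2; A = 2 3 4 7 6 5 8 10 11 12

2 3 4 7 6 5 8 10 11 12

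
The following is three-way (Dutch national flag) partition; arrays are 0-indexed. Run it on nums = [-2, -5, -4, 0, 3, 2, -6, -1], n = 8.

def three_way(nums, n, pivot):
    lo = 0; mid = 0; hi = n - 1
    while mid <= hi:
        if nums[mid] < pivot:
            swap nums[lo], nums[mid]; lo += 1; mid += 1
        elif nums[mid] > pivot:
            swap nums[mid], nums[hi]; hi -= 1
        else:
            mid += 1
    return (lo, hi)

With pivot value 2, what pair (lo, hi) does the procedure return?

pivot = 2; lo=0, mid=0, hi=7
nums[mid]=-2<2: swap nums[0],nums[0]; lo=1,mid=1 → [-2, -5, -4, 0, 3, 2, -6, -1]
nums[mid]=-5<2: swap nums[1],nums[1]; lo=2,mid=2 → [-2, -5, -4, 0, 3, 2, -6, -1]
nums[mid]=-4<2: swap nums[2],nums[2]; lo=3,mid=3 → [-2, -5, -4, 0, 3, 2, -6, -1]
nums[mid]=0<2: swap nums[3],nums[3]; lo=4,mid=4 → [-2, -5, -4, 0, 3, 2, -6, -1]
nums[mid]=3>2: swap nums[4],nums[7]; hi=6 → [-2, -5, -4, 0, -1, 2, -6, 3]
nums[mid]=-1<2: swap nums[4],nums[4]; lo=5,mid=5 → [-2, -5, -4, 0, -1, 2, -6, 3]
nums[mid]=2=2: mid=6
nums[mid]=-6<2: swap nums[5],nums[6]; lo=6,mid=7 → [-2, -5, -4, 0, -1, -6, 2, 3]
end: lo=6, hi=6; nums = [-2, -5, -4, 0, -1, -6, 2, 3]

(6, 6)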